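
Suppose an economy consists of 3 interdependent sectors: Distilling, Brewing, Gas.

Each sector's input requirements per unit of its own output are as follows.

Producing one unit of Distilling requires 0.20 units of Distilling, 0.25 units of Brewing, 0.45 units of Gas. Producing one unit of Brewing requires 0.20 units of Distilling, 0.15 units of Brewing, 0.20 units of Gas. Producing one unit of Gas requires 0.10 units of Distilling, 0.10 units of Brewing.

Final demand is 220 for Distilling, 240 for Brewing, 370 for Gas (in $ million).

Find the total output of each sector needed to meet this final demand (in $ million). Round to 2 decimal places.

I − A =
  [   0.80    -0.20    -0.10]
  [  -0.25     0.85    -0.10]
  [  -0.45    -0.20     1.00]
Cofactors of I−A, C_ij = (−1)^(i+j)·(minor ij) (rows/columns in the sector order above):
  C_11 = (0.85)(1.00) − (-0.10)(-0.20) = 0.8300
  C_12 = −[(-0.25)(1.00) − (-0.10)(-0.45)] = 0.2950
  C_13 = (-0.25)(-0.20) − (0.85)(-0.45) = 0.4325
  C_21 = −[(-0.20)(1.00) − (-0.10)(-0.20)] = 0.2200
  C_22 = (0.80)(1.00) − (-0.10)(-0.45) = 0.7550
  C_23 = −[(0.80)(-0.20) − (-0.20)(-0.45)] = 0.2500
  C_31 = (-0.20)(-0.10) − (-0.10)(0.85) = 0.1050
  C_32 = −[(0.80)(-0.10) − (-0.10)(-0.25)] = 0.1050
  C_33 = (0.80)(0.85) − (-0.20)(-0.25) = 0.6300
det(I−A) = Σ_j (I−A)_1j·C_1j = (0.80)(0.8300) + (-0.20)(0.2950) + (-0.10)(0.4325) = 0.56175
adj(I−A) = Cᵀ =
  [ 0.8300   0.2200   0.1050]
  [ 0.2950   0.7550   0.1050]
  [ 0.4325   0.2500   0.6300]
(I − A)⁻¹ = adj(I−A) / det(I−A) ≈
  [   1.4775     0.3916     0.1869]
  [   0.5251     1.3440     0.1869]
  [   0.7699     0.4450     1.1215]
x = (I − A)⁻¹ d = adj(I−A)·d / det(I−A), with det(I−A) = 0.56175:
  x_1 = (0.8300·220 + 0.2200·240 + 0.1050·370) / 0.56175 = 274.25 / 0.56175 ≈ 488.21
  x_2 = (0.2950·220 + 0.7550·240 + 0.1050·370) / 0.56175 = 284.95 / 0.56175 ≈ 507.25
  x_3 = (0.4325·220 + 0.2500·240 + 0.6300·370) / 0.56175 = 388.25 / 0.56175 ≈ 691.14

x_1 = 488.21, x_2 = 507.25, x_3 = 691.14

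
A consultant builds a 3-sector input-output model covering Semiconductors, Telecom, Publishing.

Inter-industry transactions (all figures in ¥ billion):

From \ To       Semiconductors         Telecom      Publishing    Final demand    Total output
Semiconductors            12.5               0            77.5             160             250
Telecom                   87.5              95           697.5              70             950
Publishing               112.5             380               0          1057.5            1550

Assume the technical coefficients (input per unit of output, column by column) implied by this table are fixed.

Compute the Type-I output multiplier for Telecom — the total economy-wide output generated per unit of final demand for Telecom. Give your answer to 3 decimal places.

Technical coefficients a_ij = z_ij / X_j:
  a_SS = 12.5/250 = 0.05, a_TS = 87.5/250 = 0.35, a_PS = 112.5/250 = 0.45
  a_ST = 0/950 = 0.00, a_TT = 95/950 = 0.10, a_PT = 380/950 = 0.40
  a_SP = 77.5/1550 = 0.05, a_TP = 697.5/1550 = 0.45, a_PP = 0/1550 = 0.00
I − A =
  [   0.95     0.00    -0.05]
  [  -0.35     0.90    -0.45]
  [  -0.45    -0.40     1.00]
Cofactors of I−A, C_ij = (−1)^(i+j)·(minor ij) (rows/columns in the sector order above):
  C_11 = (0.90)(1.00) − (-0.45)(-0.40) = 0.7200
  C_12 = −[(-0.35)(1.00) − (-0.45)(-0.45)] = 0.5525
  C_13 = (-0.35)(-0.40) − (0.90)(-0.45) = 0.5450
  C_21 = −[(0.00)(1.00) − (-0.05)(-0.40)] = 0.0200
  C_22 = (0.95)(1.00) − (-0.05)(-0.45) = 0.9275
  C_23 = −[(0.95)(-0.40) − (0.00)(-0.45)] = 0.3800
  C_31 = (0.00)(-0.45) − (-0.05)(0.90) = 0.0450
  C_32 = −[(0.95)(-0.45) − (-0.05)(-0.35)] = 0.4450
  C_33 = (0.95)(0.90) − (0.00)(-0.35) = 0.8550
det(I−A) = Σ_j (I−A)_1j·C_1j = (0.95)(0.7200) + (0.00)(0.5525) + (-0.05)(0.5450) = 0.65675
adj(I−A) = Cᵀ =
  [ 0.7200   0.0200   0.0450]
  [ 0.5525   0.9275   0.4450]
  [ 0.5450   0.3800   0.8550]
(I − A)⁻¹ = adj(I−A) / det(I−A) ≈
  [   1.0963     0.0305     0.0685]
  [   0.8413     1.4123     0.6776]
  [   0.8298     0.5786     1.3019]
The output multiplier for sector j is the column-j sum of the Leontief inverse (I − A)⁻¹ = adj(I−A) / det(I−A).
Column T of adj(I−A): (0.0200, 0.9275, 0.3800); det(I−A) = 0.65675.
m_T = (0.0200 + 0.9275 + 0.3800) / 0.65675 = 1.3275 / 0.65675 ≈ 2.021.

m_T = 2.021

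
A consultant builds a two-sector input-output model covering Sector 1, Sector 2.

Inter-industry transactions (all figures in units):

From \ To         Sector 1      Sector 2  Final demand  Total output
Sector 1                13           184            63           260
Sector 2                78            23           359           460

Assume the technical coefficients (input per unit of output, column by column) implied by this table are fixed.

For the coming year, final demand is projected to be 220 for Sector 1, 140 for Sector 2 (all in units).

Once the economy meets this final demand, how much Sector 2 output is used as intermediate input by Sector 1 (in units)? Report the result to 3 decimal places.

z_21 = 101.597

Technical coefficients a_ij = z_ij / X_j:
  a_11 = 13/260 = 0.05, a_21 = 78/260 = 0.30
  a_12 = 184/460 = 0.40, a_22 = 23/460 = 0.05
I − A =
  [   0.95    -0.40]
  [  -0.30     0.95]
det(I−A) = (0.95)(0.95) − (-0.40)(-0.30) = 0.7825
adj(I−A) = [[0.95, 0.40], [0.30, 0.95]]
(I − A)⁻¹ = adj(I−A) / det(I−A) ≈
  [   1.2141     0.5112]
  [   0.3834     1.2141]
First solve x = (I − A)⁻¹ d = adj(I−A)·d / det(I−A); in particular x_1 = (0.95·220 + 0.40·140) / 0.7825 = 265.00 / 0.7825 ≈ 338.65815.
Intermediate flow from 2 to 1: z_21 = a_21 · x_1 = 0.30 × 265.00 / 0.7825 = 79.50 / 0.7825 ≈ 101.597.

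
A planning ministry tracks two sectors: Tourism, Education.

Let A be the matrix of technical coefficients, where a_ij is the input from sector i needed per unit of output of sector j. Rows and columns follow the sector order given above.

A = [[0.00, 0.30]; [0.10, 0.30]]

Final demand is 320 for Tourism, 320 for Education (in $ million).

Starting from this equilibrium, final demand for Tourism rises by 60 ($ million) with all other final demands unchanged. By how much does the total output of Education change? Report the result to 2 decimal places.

I − A =
  [   1.00    -0.30]
  [  -0.10     0.70]
det(I−A) = (1.00)(0.70) − (-0.30)(-0.10) = 0.6700
adj(I−A) = [[0.70, 0.30], [0.10, 1.00]]
(I − A)⁻¹ = adj(I−A) / det(I−A) ≈
  [   1.0448     0.4478]
  [   0.1493     1.4925]
Δx = (I − A)⁻¹ Δd with Δd having +60 in the Tourism component and 0 elsewhere.
So Δx_E = L_ET · (+60), where L_ET = adj(I−A)_ET / det(I−A) = 0.10 / 0.6700.
Δx_E = 0.10 × (+60) / 0.6700 = 6.00 / 0.6700 ≈ 8.96.

Δx_E = 8.96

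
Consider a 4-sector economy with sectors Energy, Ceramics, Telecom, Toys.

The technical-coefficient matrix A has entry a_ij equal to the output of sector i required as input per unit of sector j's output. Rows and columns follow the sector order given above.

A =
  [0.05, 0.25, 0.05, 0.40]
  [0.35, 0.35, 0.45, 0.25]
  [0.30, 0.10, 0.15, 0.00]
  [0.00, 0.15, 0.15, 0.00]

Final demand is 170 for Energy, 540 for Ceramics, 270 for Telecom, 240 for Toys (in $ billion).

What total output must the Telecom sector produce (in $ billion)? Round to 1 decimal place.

x_3 = 1042.4

I − A =
  [   0.95    -0.25    -0.05    -0.40]
  [  -0.35     0.65    -0.45    -0.25]
  [  -0.30    -0.10     0.85     0.00]
  [   0.00    -0.15    -0.15     1.00]
Compute the cofactors C_ij = (−1)^(i+j)·(3×3 minor ij) of I−A; the adjugate is their transpose:
adj(I−A) = Cᵀ =
  [ 0.471875   0.274500   0.218500   0.257375]
  [ 0.443750   0.774500   0.501625   0.371125]
  [ 0.218750   0.188000   0.473375   0.134500]
  [ 0.099375   0.144375   0.146250   0.362500]
det(I−A) = Σ_j (I−A)_1j·C_1j = (0.95)(0.471875) + (-0.25)(0.443750) + (-0.05)(0.218750) + (-0.40)(0.099375) = 0.28665625
(I − A)⁻¹ = adj(I−A) / det(I−A) ≈
  [   1.6461     0.9576     0.7622     0.8979]
  [   1.5480     2.7018     1.7499     1.2947]
  [   0.7631     0.6558     1.6514     0.4692]
  [   0.3467     0.5037     0.5102     1.2646]
x = (I − A)⁻¹ d = adj(I−A)·d / det(I−A), with det(I−A) = 0.28665625:
  x_1 = (0.471875·170 + 0.274500·540 + 0.218500·270 + 0.257375·240) / 0.28665625 = 349.21375 / 0.28665625 ≈ 1218.2
  x_2 = (0.443750·170 + 0.774500·540 + 0.501625·270 + 0.371125·240) / 0.28665625 = 718.17625 / 0.28665625 ≈ 2505.4
  x_3 = (0.218750·170 + 0.188000·540 + 0.473375·270 + 0.134500·240) / 0.28665625 = 298.79875 / 0.28665625 ≈ 1042.4
  x_4 = (0.099375·170 + 0.144375·540 + 0.146250·270 + 0.362500·240) / 0.28665625 = 221.34375 / 0.28665625 ≈ 772.2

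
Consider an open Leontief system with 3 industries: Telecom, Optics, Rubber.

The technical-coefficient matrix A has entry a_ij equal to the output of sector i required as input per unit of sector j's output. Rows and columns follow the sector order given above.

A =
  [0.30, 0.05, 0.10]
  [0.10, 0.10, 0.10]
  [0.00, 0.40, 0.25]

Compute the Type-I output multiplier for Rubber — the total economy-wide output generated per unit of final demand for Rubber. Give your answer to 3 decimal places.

I − A =
  [   0.70    -0.05    -0.10]
  [  -0.10     0.90    -0.10]
  [   0.00    -0.40     0.75]
Cofactors of I−A, C_ij = (−1)^(i+j)·(minor ij) (rows/columns in the sector order above):
  C_11 = (0.90)(0.75) − (-0.10)(-0.40) = 0.6350
  C_12 = −[(-0.10)(0.75) − (-0.10)(0.00)] = 0.0750
  C_13 = (-0.10)(-0.40) − (0.90)(0.00) = 0.0400
  C_21 = −[(-0.05)(0.75) − (-0.10)(-0.40)] = 0.0775
  C_22 = (0.70)(0.75) − (-0.10)(0.00) = 0.5250
  C_23 = −[(0.70)(-0.40) − (-0.05)(0.00)] = 0.2800
  C_31 = (-0.05)(-0.10) − (-0.10)(0.90) = 0.0950
  C_32 = −[(0.70)(-0.10) − (-0.10)(-0.10)] = 0.0800
  C_33 = (0.70)(0.90) − (-0.05)(-0.10) = 0.6250
det(I−A) = Σ_j (I−A)_1j·C_1j = (0.70)(0.6350) + (-0.05)(0.0750) + (-0.10)(0.0400) = 0.43675
adj(I−A) = Cᵀ =
  [ 0.6350   0.0775   0.0950]
  [ 0.0750   0.5250   0.0800]
  [ 0.0400   0.2800   0.6250]
(I − A)⁻¹ = adj(I−A) / det(I−A) ≈
  [   1.4539     0.1774     0.2175]
  [   0.1717     1.2021     0.1832]
  [   0.0916     0.6411     1.4310]
The output multiplier for sector j is the column-j sum of the Leontief inverse (I − A)⁻¹ = adj(I−A) / det(I−A).
Column 3 of adj(I−A): (0.0950, 0.0800, 0.6250); det(I−A) = 0.43675.
m_3 = (0.0950 + 0.0800 + 0.6250) / 0.43675 = 0.80 / 0.43675 ≈ 1.832.

m_3 = 1.832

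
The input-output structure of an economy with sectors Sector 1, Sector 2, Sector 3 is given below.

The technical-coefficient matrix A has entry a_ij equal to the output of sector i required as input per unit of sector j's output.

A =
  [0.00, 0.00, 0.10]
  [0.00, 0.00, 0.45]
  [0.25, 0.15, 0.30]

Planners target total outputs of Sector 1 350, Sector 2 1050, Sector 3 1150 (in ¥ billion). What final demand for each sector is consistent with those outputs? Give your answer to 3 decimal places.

d_1 = 235.000, d_2 = 532.500, d_3 = 560.000

I − A =
  [   1.00     0.00    -0.10]
  [   0.00     1.00    -0.45]
  [  -0.25    -0.15     0.70]
d = (I − A) x:
  d_1 = (+1.00)·350 + (+0.00)·1050 + (-0.10)·1150 = 235.000
  d_2 = (+0.00)·350 + (+1.00)·1050 + (-0.45)·1150 = 532.500
  d_3 = (-0.25)·350 + (-0.15)·1050 + (+0.70)·1150 = 560.000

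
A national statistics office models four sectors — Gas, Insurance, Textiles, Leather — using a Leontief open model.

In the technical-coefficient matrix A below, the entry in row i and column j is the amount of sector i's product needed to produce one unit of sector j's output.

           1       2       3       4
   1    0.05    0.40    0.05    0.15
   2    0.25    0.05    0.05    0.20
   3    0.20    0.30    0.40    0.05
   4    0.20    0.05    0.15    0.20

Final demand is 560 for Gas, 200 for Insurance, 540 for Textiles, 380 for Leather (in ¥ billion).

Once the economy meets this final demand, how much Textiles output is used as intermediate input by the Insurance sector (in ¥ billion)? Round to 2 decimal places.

I − A =
  [   0.95    -0.40    -0.05    -0.15]
  [  -0.25     0.95    -0.05    -0.20]
  [  -0.20    -0.30     0.60    -0.05]
  [  -0.20    -0.05    -0.15     0.80]
Compute the cofactors C_ij = (−1)^(i+j)·(3×3 minor ij) of I−A; the adjugate is their transpose:
adj(I−A) = Cᵀ =
  [ 0.421750   0.212375   0.087250   0.137625]
  [ 0.156625   0.417875   0.082625   0.139000]
  [ 0.232125   0.290875   0.586125   0.152875]
  [ 0.158750   0.133750   0.136875   0.450000]
det(I−A) = Σ_j (I−A)_1j·C_1j = (0.95)(0.421750) + (-0.40)(0.156625) + (-0.05)(0.232125) + (-0.15)(0.158750) = 0.30259375
(I − A)⁻¹ = adj(I−A) / det(I−A) ≈
  [   1.3938     0.7018     0.2883     0.4548]
  [   0.5176     1.3810     0.2731     0.4594]
  [   0.7671     0.9613     1.9370     0.5052]
  [   0.5246     0.4420     0.4523     1.4871]
First solve x = (I − A)⁻¹ d = adj(I−A)·d / det(I−A); in particular x_2 = (0.156625·560 + 0.417875·200 + 0.082625·540 + 0.139000·380) / 0.30259375 = 268.7225 / 0.30259375 ≈ 888.0636.
Intermediate flow from 3 to 2: z_32 = a_32 · x_2 = 0.30 × 268.7225 / 0.30259375 = 80.61675 / 0.30259375 ≈ 266.42.

z_32 = 266.42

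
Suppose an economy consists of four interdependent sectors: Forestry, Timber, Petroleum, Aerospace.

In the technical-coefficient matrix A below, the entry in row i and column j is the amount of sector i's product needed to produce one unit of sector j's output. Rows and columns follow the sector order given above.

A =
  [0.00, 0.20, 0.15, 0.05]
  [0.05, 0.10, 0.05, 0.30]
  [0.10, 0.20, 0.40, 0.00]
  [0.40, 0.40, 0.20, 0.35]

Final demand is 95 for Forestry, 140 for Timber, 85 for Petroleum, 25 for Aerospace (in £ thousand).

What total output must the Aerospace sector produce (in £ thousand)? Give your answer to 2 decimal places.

I − A =
  [   1.00    -0.20    -0.15    -0.05]
  [  -0.05     0.90    -0.05    -0.30]
  [  -0.10    -0.20     0.60     0.00]
  [  -0.40    -0.40    -0.20     0.65]
Compute the cofactors C_ij = (−1)^(i+j)·(3×3 minor ij) of I−A; the adjugate is their transpose:
adj(I−A) = Cᵀ =
  [ 0.260500   0.111500   0.098250   0.071500]
  [ 0.100750   0.367250   0.114875   0.177250]
  [ 0.077000   0.141000   0.415500   0.071000]
  [ 0.246000   0.338000   0.259000   0.508000]
det(I−A) = Σ_j (I−A)_1j·C_1j = (1.00)(0.260500) + (-0.20)(0.100750) + (-0.15)(0.077000) + (-0.05)(0.246000) = 0.2165
(I − A)⁻¹ = adj(I−A) / det(I−A) ≈
  [   1.2032     0.5150     0.4538     0.3303]
  [   0.4654     1.6963     0.5306     0.8187]
  [   0.3557     0.6513     1.9192     0.3279]
  [   1.1363     1.5612     1.1963     2.3464]
x = (I − A)⁻¹ d = adj(I−A)·d / det(I−A), with det(I−A) = 0.2165:
  x_1 = (0.260500·95 + 0.111500·140 + 0.098250·85 + 0.071500·25) / 0.2165 = 50.49625 / 0.2165 ≈ 233.24
  x_2 = (0.100750·95 + 0.367250·140 + 0.114875·85 + 0.177250·25) / 0.2165 = 75.181875 / 0.2165 ≈ 347.26
  x_3 = (0.077000·95 + 0.141000·140 + 0.415500·85 + 0.071000·25) / 0.2165 = 64.1475 / 0.2165 ≈ 296.29
  x_4 = (0.246000·95 + 0.338000·140 + 0.259000·85 + 0.508000·25) / 0.2165 = 105.405 / 0.2165 ≈ 486.86

x_4 = 486.86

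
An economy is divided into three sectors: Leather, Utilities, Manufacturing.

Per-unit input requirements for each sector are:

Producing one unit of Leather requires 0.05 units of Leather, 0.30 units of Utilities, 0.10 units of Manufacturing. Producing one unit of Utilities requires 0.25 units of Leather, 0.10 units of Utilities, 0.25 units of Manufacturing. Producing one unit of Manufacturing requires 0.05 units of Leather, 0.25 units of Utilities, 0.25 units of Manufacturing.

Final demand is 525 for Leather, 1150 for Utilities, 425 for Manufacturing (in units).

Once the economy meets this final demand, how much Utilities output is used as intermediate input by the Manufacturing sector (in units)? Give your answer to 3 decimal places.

z_23 = 352.164

I − A =
  [   0.95    -0.25    -0.05]
  [  -0.30     0.90    -0.25]
  [  -0.10    -0.25     0.75]
Cofactors of I−A, C_ij = (−1)^(i+j)·(minor ij) (rows/columns in the sector order above):
  C_11 = (0.90)(0.75) − (-0.25)(-0.25) = 0.6125
  C_12 = −[(-0.30)(0.75) − (-0.25)(-0.10)] = 0.2500
  C_13 = (-0.30)(-0.25) − (0.90)(-0.10) = 0.1650
  C_21 = −[(-0.25)(0.75) − (-0.05)(-0.25)] = 0.2000
  C_22 = (0.95)(0.75) − (-0.05)(-0.10) = 0.7075
  C_23 = −[(0.95)(-0.25) − (-0.25)(-0.10)] = 0.2625
  C_31 = (-0.25)(-0.25) − (-0.05)(0.90) = 0.1075
  C_32 = −[(0.95)(-0.25) − (-0.05)(-0.30)] = 0.2525
  C_33 = (0.95)(0.90) − (-0.25)(-0.30) = 0.7800
det(I−A) = Σ_j (I−A)_1j·C_1j = (0.95)(0.6125) + (-0.25)(0.2500) + (-0.05)(0.1650) = 0.511125
adj(I−A) = Cᵀ =
  [ 0.6125   0.2000   0.1075]
  [ 0.2500   0.7075   0.2525]
  [ 0.1650   0.2625   0.7800]
(I − A)⁻¹ = adj(I−A) / det(I−A) ≈
  [   1.1983     0.3913     0.2103]
  [   0.4891     1.3842     0.4940]
  [   0.3228     0.5136     1.5260]
First solve x = (I − A)⁻¹ d = adj(I−A)·d / det(I−A); in particular x_3 = (0.1650·525 + 0.2625·1150 + 0.7800·425) / 0.511125 = 720.00 / 0.511125 ≈ 1408.65737.
Intermediate flow from 2 to 3: z_23 = a_23 · x_3 = 0.25 × 720.00 / 0.511125 = 180.00 / 0.511125 ≈ 352.164.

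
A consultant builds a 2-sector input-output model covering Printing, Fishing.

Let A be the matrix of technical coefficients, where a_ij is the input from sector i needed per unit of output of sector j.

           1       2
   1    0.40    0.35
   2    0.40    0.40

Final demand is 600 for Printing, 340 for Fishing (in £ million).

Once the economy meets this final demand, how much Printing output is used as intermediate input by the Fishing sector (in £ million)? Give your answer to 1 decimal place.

z_12 = 706.4

I − A =
  [   0.60    -0.35]
  [  -0.40     0.60]
det(I−A) = (0.60)(0.60) − (-0.35)(-0.40) = 0.2200
adj(I−A) = [[0.60, 0.35], [0.40, 0.60]]
(I − A)⁻¹ = adj(I−A) / det(I−A) ≈
  [   2.7273     1.5909]
  [   1.8182     2.7273]
First solve x = (I − A)⁻¹ d = adj(I−A)·d / det(I−A); in particular x_2 = (0.40·600 + 0.60·340) / 0.2200 = 444.00 / 0.2200 ≈ 2018.182.
Intermediate flow from 1 to 2: z_12 = a_12 · x_2 = 0.35 × 444.00 / 0.2200 = 155.40 / 0.2200 ≈ 706.4.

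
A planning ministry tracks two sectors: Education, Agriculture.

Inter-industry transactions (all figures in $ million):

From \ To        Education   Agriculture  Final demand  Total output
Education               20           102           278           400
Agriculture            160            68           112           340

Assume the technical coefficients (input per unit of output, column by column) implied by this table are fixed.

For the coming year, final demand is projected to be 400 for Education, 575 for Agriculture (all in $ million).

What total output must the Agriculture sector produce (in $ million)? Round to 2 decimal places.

x_2 = 1103.52

Technical coefficients a_ij = z_ij / X_j:
  a_11 = 20/400 = 0.05, a_21 = 160/400 = 0.40
  a_12 = 102/340 = 0.30, a_22 = 68/340 = 0.20
I − A =
  [   0.95    -0.30]
  [  -0.40     0.80]
det(I−A) = (0.95)(0.80) − (-0.30)(-0.40) = 0.6400
adj(I−A) = [[0.80, 0.30], [0.40, 0.95]]
(I − A)⁻¹ = adj(I−A) / det(I−A) ≈
  [   1.2500     0.4688]
  [   0.6250     1.4844]
x = (I − A)⁻¹ d = adj(I−A)·d / det(I−A), with det(I−A) = 0.6400:
  x_1 = (0.80·400 + 0.30·575) / 0.6400 = 492.50 / 0.6400 ≈ 769.53
  x_2 = (0.40·400 + 0.95·575) / 0.6400 = 706.25 / 0.6400 ≈ 1103.52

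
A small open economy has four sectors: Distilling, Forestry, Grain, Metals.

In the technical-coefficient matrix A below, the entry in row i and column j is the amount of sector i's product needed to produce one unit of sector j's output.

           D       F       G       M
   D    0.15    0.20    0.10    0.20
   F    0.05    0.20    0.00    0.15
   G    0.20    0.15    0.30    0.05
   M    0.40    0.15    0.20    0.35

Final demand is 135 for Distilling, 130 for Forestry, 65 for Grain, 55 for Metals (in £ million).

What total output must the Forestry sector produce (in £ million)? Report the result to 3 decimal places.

I − A =
  [   0.85    -0.20    -0.10    -0.20]
  [  -0.05     0.80     0.00    -0.15]
  [  -0.20    -0.15     0.70    -0.05]
  [  -0.40    -0.15    -0.20     0.65]
Compute the cofactors C_ij = (−1)^(i+j)·(3×3 minor ij) of I−A; the adjugate is their transpose:
adj(I−A) = Cᵀ =
  [ 0.335750   0.126500   0.087750   0.139250]
  [ 0.070250   0.299250   0.036750   0.093500]
  [ 0.129750   0.113250   0.338875   0.092125]
  [ 0.262750   0.181750   0.166750   0.452250]
det(I−A) = Σ_j (I−A)_1j·C_1j = (0.85)(0.335750) + (-0.20)(0.070250) + (-0.10)(0.129750) + (-0.20)(0.262750) = 0.2058125
(I − A)⁻¹ = adj(I−A) / det(I−A) ≈
  [   1.6313     0.6146     0.4264     0.6766]
  [   0.3413     1.4540     0.1786     0.4543]
  [   0.6304     0.5503     1.6465     0.4476]
  [   1.2766     0.8831     0.8102     2.1974]
x = (I − A)⁻¹ d = adj(I−A)·d / det(I−A), with det(I−A) = 0.2058125:
  x_D = (0.335750·135 + 0.126500·130 + 0.087750·65 + 0.139250·55) / 0.2058125 = 75.13375 / 0.2058125 ≈ 365.059
  x_F = (0.070250·135 + 0.299250·130 + 0.036750·65 + 0.093500·55) / 0.2058125 = 55.9175 / 0.2058125 ≈ 271.691
  x_G = (0.129750·135 + 0.113250·130 + 0.338875·65 + 0.092125·55) / 0.2058125 = 59.3325 / 0.2058125 ≈ 288.284
  x_M = (0.262750·135 + 0.181750·130 + 0.166750·65 + 0.452250·55) / 0.2058125 = 94.81125 / 0.2058125 ≈ 460.668

x_F = 271.691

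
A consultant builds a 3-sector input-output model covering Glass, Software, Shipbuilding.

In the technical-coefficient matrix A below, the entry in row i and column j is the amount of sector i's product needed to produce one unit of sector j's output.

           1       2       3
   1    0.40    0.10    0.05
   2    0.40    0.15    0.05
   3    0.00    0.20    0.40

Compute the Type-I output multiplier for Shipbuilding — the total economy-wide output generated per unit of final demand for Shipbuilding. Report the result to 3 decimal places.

I − A =
  [   0.60    -0.10    -0.05]
  [  -0.40     0.85    -0.05]
  [   0.00    -0.20     0.60]
Cofactors of I−A, C_ij = (−1)^(i+j)·(minor ij) (rows/columns in the sector order above):
  C_11 = (0.85)(0.60) − (-0.05)(-0.20) = 0.5000
  C_12 = −[(-0.40)(0.60) − (-0.05)(0.00)] = 0.2400
  C_13 = (-0.40)(-0.20) − (0.85)(0.00) = 0.0800
  C_21 = −[(-0.10)(0.60) − (-0.05)(-0.20)] = 0.0700
  C_22 = (0.60)(0.60) − (-0.05)(0.00) = 0.3600
  C_23 = −[(0.60)(-0.20) − (-0.10)(0.00)] = 0.1200
  C_31 = (-0.10)(-0.05) − (-0.05)(0.85) = 0.0475
  C_32 = −[(0.60)(-0.05) − (-0.05)(-0.40)] = 0.0500
  C_33 = (0.60)(0.85) − (-0.10)(-0.40) = 0.4700
det(I−A) = Σ_j (I−A)_1j·C_1j = (0.60)(0.5000) + (-0.10)(0.2400) + (-0.05)(0.0800) = 0.2720
adj(I−A) = Cᵀ =
  [ 0.5000   0.0700   0.0475]
  [ 0.2400   0.3600   0.0500]
  [ 0.0800   0.1200   0.4700]
(I − A)⁻¹ = adj(I−A) / det(I−A) ≈
  [   1.8382     0.2574     0.1746]
  [   0.8824     1.3235     0.1838]
  [   0.2941     0.4412     1.7279]
The output multiplier for sector j is the column-j sum of the Leontief inverse (I − A)⁻¹ = adj(I−A) / det(I−A).
Column 3 of adj(I−A): (0.0475, 0.0500, 0.4700); det(I−A) = 0.2720.
m_3 = (0.0475 + 0.0500 + 0.4700) / 0.2720 = 0.5675 / 0.2720 ≈ 2.086.

m_3 = 2.086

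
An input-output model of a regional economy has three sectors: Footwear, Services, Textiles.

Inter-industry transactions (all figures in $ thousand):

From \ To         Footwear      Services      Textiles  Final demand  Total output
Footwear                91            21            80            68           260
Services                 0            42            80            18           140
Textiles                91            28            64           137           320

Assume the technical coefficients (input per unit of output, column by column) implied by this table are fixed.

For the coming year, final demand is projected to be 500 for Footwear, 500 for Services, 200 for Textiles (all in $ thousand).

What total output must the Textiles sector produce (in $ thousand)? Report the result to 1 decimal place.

x_T = 1185.2

Technical coefficients a_ij = z_ij / X_j:
  a_FF = 91/260 = 0.35, a_SF = 0/260 = 0.00, a_TF = 91/260 = 0.35
  a_FS = 21/140 = 0.15, a_SS = 42/140 = 0.30, a_TS = 28/140 = 0.20
  a_FT = 80/320 = 0.25, a_ST = 80/320 = 0.25, a_TT = 64/320 = 0.20
I − A =
  [   0.65    -0.15    -0.25]
  [   0.00     0.70    -0.25]
  [  -0.35    -0.20     0.80]
Cofactors of I−A, C_ij = (−1)^(i+j)·(minor ij) (rows/columns in the sector order above):
  C_11 = (0.70)(0.80) − (-0.25)(-0.20) = 0.5100
  C_12 = −[(0.00)(0.80) − (-0.25)(-0.35)] = 0.0875
  C_13 = (0.00)(-0.20) − (0.70)(-0.35) = 0.2450
  C_21 = −[(-0.15)(0.80) − (-0.25)(-0.20)] = 0.1700
  C_22 = (0.65)(0.80) − (-0.25)(-0.35) = 0.4325
  C_23 = −[(0.65)(-0.20) − (-0.15)(-0.35)] = 0.1825
  C_31 = (-0.15)(-0.25) − (-0.25)(0.70) = 0.2125
  C_32 = −[(0.65)(-0.25) − (-0.25)(0.00)] = 0.1625
  C_33 = (0.65)(0.70) − (-0.15)(0.00) = 0.4550
det(I−A) = Σ_j (I−A)_1j·C_1j = (0.65)(0.5100) + (-0.15)(0.0875) + (-0.25)(0.2450) = 0.257125
adj(I−A) = Cᵀ =
  [ 0.5100   0.1700   0.2125]
  [ 0.0875   0.4325   0.1625]
  [ 0.2450   0.1825   0.4550]
(I − A)⁻¹ = adj(I−A) / det(I−A) ≈
  [   1.9835     0.6612     0.8264]
  [   0.3403     1.6821     0.6320]
  [   0.9528     0.7098     1.7696]
x = (I − A)⁻¹ d = adj(I−A)·d / det(I−A), with det(I−A) = 0.257125:
  x_F = (0.5100·500 + 0.1700·500 + 0.2125·200) / 0.257125 = 382.50 / 0.257125 ≈ 1487.6
  x_S = (0.0875·500 + 0.4325·500 + 0.1625·200) / 0.257125 = 292.50 / 0.257125 ≈ 1137.6
  x_T = (0.2450·500 + 0.1825·500 + 0.4550·200) / 0.257125 = 304.75 / 0.257125 ≈ 1185.2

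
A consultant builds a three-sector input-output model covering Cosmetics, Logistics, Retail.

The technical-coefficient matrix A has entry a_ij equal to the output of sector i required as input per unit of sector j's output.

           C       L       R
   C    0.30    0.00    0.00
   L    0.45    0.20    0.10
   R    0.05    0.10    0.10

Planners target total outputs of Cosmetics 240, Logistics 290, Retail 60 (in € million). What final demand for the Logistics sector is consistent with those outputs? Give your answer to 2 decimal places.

d_L = 118.00

I − A =
  [   0.70     0.00     0.00]
  [  -0.45     0.80    -0.10]
  [  -0.05    -0.10     0.90]
d = (I − A) x:
  d_C = (+0.70)·240 + (+0.00)·290 + (+0.00)·60 = 168.00
  d_L = (-0.45)·240 + (+0.80)·290 + (-0.10)·60 = 118.00
  d_R = (-0.05)·240 + (-0.10)·290 + (+0.90)·60 = 13.00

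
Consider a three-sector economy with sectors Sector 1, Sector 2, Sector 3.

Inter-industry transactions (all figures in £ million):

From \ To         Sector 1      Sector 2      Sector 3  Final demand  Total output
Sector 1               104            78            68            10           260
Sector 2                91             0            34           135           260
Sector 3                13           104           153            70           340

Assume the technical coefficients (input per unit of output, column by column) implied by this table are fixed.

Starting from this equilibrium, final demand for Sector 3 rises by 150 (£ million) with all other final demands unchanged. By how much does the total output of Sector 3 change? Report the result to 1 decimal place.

Δx_3 = 355.7

Technical coefficients a_ij = z_ij / X_j:
  a_11 = 104/260 = 0.40, a_21 = 91/260 = 0.35, a_31 = 13/260 = 0.05
  a_12 = 78/260 = 0.30, a_22 = 0/260 = 0.00, a_32 = 104/260 = 0.40
  a_13 = 68/340 = 0.20, a_23 = 34/340 = 0.10, a_33 = 153/340 = 0.45
I − A =
  [   0.60    -0.30    -0.20]
  [  -0.35     1.00    -0.10]
  [  -0.05    -0.40     0.55]
Cofactors of I−A, C_ij = (−1)^(i+j)·(minor ij) (rows/columns in the sector order above):
  C_11 = (1.00)(0.55) − (-0.10)(-0.40) = 0.5100
  C_12 = −[(-0.35)(0.55) − (-0.10)(-0.05)] = 0.1975
  C_13 = (-0.35)(-0.40) − (1.00)(-0.05) = 0.1900
  C_21 = −[(-0.30)(0.55) − (-0.20)(-0.40)] = 0.2450
  C_22 = (0.60)(0.55) − (-0.20)(-0.05) = 0.3200
  C_23 = −[(0.60)(-0.40) − (-0.30)(-0.05)] = 0.2550
  C_31 = (-0.30)(-0.10) − (-0.20)(1.00) = 0.2300
  C_32 = −[(0.60)(-0.10) − (-0.20)(-0.35)] = 0.1300
  C_33 = (0.60)(1.00) − (-0.30)(-0.35) = 0.4950
det(I−A) = Σ_j (I−A)_1j·C_1j = (0.60)(0.5100) + (-0.30)(0.1975) + (-0.20)(0.1900) = 0.20875
adj(I−A) = Cᵀ =
  [ 0.5100   0.2450   0.2300]
  [ 0.1975   0.3200   0.1300]
  [ 0.1900   0.2550   0.4950]
(I − A)⁻¹ = adj(I−A) / det(I−A) ≈
  [   2.4431     1.1737     1.1018]
  [   0.9461     1.5329     0.6228]
  [   0.9102     1.2216     2.3713]
Δx = (I − A)⁻¹ Δd with Δd having +150 in the Sector 3 component and 0 elsewhere.
So Δx_3 = L_33 · (+150), where L_33 = adj(I−A)_33 / det(I−A) = 0.4950 / 0.20875.
Δx_3 = 0.4950 × (+150) / 0.20875 = 74.25 / 0.20875 ≈ 355.7.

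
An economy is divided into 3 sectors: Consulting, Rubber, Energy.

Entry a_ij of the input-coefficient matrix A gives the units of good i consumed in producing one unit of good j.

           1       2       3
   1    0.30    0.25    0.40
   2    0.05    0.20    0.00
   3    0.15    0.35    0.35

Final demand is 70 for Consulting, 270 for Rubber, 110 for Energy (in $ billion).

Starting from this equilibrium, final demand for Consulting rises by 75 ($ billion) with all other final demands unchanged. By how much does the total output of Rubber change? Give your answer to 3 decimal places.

I − A =
  [   0.70    -0.25    -0.40]
  [  -0.05     0.80     0.00]
  [  -0.15    -0.35     0.65]
Cofactors of I−A, C_ij = (−1)^(i+j)·(minor ij) (rows/columns in the sector order above):
  C_11 = (0.80)(0.65) − (0.00)(-0.35) = 0.5200
  C_12 = −[(-0.05)(0.65) − (0.00)(-0.15)] = 0.0325
  C_13 = (-0.05)(-0.35) − (0.80)(-0.15) = 0.1375
  C_21 = −[(-0.25)(0.65) − (-0.40)(-0.35)] = 0.3025
  C_22 = (0.70)(0.65) − (-0.40)(-0.15) = 0.3950
  C_23 = −[(0.70)(-0.35) − (-0.25)(-0.15)] = 0.2825
  C_31 = (-0.25)(0.00) − (-0.40)(0.80) = 0.3200
  C_32 = −[(0.70)(0.00) − (-0.40)(-0.05)] = 0.0200
  C_33 = (0.70)(0.80) − (-0.25)(-0.05) = 0.5475
det(I−A) = Σ_j (I−A)_1j·C_1j = (0.70)(0.5200) + (-0.25)(0.0325) + (-0.40)(0.1375) = 0.300875
adj(I−A) = Cᵀ =
  [ 0.5200   0.3025   0.3200]
  [ 0.0325   0.3950   0.0200]
  [ 0.1375   0.2825   0.5475]
(I − A)⁻¹ = adj(I−A) / det(I−A) ≈
  [   1.7283     1.0054     1.0636]
  [   0.1080     1.3128     0.0665]
  [   0.4570     0.9389     1.8197]
Δx = (I − A)⁻¹ Δd with Δd having +75 in the Consulting component and 0 elsewhere.
So Δx_2 = L_21 · (+75), where L_21 = adj(I−A)_21 / det(I−A) = 0.0325 / 0.300875.
Δx_2 = 0.0325 × (+75) / 0.300875 = 2.4375 / 0.300875 ≈ 8.101.

Δx_2 = 8.101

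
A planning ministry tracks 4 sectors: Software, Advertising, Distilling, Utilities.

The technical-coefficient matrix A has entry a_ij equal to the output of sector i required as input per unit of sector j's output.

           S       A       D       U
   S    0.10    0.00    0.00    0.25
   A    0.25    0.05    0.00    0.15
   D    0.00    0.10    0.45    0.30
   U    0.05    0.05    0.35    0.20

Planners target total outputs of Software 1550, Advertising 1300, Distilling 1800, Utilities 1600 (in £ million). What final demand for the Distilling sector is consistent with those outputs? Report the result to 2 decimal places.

I − A =
  [   0.90     0.00     0.00    -0.25]
  [  -0.25     0.95     0.00    -0.15]
  [   0.00    -0.10     0.55    -0.30]
  [  -0.05    -0.05    -0.35     0.80]
d = (I − A) x:
  d_S = (+0.90)·1550 + (+0.00)·1300 + (+0.00)·1800 + (-0.25)·1600 = 995.00
  d_A = (-0.25)·1550 + (+0.95)·1300 + (+0.00)·1800 + (-0.15)·1600 = 607.50
  d_D = (+0.00)·1550 + (-0.10)·1300 + (+0.55)·1800 + (-0.30)·1600 = 380.00
  d_U = (-0.05)·1550 + (-0.05)·1300 + (-0.35)·1800 + (+0.80)·1600 = 507.50

d_D = 380.00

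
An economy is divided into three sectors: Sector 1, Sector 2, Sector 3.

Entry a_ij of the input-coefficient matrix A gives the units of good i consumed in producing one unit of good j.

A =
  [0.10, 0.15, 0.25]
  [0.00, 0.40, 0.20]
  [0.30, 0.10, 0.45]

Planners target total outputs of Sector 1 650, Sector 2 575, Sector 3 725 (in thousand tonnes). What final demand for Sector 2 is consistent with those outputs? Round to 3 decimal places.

I − A =
  [   0.90    -0.15    -0.25]
  [   0.00     0.60    -0.20]
  [  -0.30    -0.10     0.55]
d = (I − A) x:
  d_1 = (+0.90)·650 + (-0.15)·575 + (-0.25)·725 = 317.500
  d_2 = (+0.00)·650 + (+0.60)·575 + (-0.20)·725 = 200.000
  d_3 = (-0.30)·650 + (-0.10)·575 + (+0.55)·725 = 146.250

d_2 = 200.000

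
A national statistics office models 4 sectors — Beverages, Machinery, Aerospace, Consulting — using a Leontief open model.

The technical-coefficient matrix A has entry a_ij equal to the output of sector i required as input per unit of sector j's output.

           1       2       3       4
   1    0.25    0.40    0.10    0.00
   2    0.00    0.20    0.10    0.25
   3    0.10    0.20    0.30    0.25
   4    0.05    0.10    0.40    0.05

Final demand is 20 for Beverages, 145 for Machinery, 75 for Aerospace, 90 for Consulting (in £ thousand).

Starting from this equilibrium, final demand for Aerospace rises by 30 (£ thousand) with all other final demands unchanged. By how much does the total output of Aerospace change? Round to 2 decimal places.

Δx_3 = 59.73

I − A =
  [   0.75    -0.40    -0.10     0.00]
  [   0.00     0.80    -0.10    -0.25]
  [  -0.10    -0.20     0.70    -0.25]
  [  -0.05    -0.10    -0.40     0.95]
Compute the cofactors C_ij = (−1)^(i+j)·(3×3 minor ij) of I−A; the adjugate is their transpose:
adj(I−A) = Cᵀ =
  [ 0.39300   0.24750   0.15150   0.10500]
  [ 0.02950   0.41300   0.14750   0.14750]
  [ 0.08600   0.20425   0.54625   0.19750]
  [ 0.06000   0.14250   0.25350   0.39300]
det(I−A) = Σ_j (I−A)_1j·C_1j = (0.75)(0.39300) + (-0.40)(0.02950) + (-0.10)(0.08600) + (0.00)(0.06000) = 0.27435
(I − A)⁻¹ = adj(I−A) / det(I−A) ≈
  [   1.4325     0.9021     0.5522     0.3827]
  [   0.1075     1.5054     0.5376     0.5376]
  [   0.3135     0.7445     1.9911     0.7199]
  [   0.2187     0.5194     0.9240     1.4325]
Δx = (I − A)⁻¹ Δd with Δd having +30 in the Aerospace component and 0 elsewhere.
So Δx_3 = L_33 · (+30), where L_33 = adj(I−A)_33 / det(I−A) = 0.54625 / 0.27435.
Δx_3 = 0.54625 × (+30) / 0.27435 = 16.3875 / 0.27435 ≈ 59.73.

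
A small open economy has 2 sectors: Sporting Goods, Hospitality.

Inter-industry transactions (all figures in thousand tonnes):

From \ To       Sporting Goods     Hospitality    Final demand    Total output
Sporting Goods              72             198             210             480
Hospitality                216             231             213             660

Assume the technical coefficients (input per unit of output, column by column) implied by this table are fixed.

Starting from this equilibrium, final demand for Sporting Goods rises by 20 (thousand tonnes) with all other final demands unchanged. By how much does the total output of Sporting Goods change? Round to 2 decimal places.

Technical coefficients a_ij = z_ij / X_j:
  a_11 = 72/480 = 0.15, a_21 = 216/480 = 0.45
  a_12 = 198/660 = 0.30, a_22 = 231/660 = 0.35
I − A =
  [   0.85    -0.30]
  [  -0.45     0.65]
det(I−A) = (0.85)(0.65) − (-0.30)(-0.45) = 0.4175
adj(I−A) = [[0.65, 0.30], [0.45, 0.85]]
(I − A)⁻¹ = adj(I−A) / det(I−A) ≈
  [   1.5569     0.7186]
  [   1.0778     2.0359]
Δx = (I − A)⁻¹ Δd with Δd having +20 in the Sporting Goods component and 0 elsewhere.
So Δx_1 = L_11 · (+20), where L_11 = adj(I−A)_11 / det(I−A) = 0.65 / 0.4175.
Δx_1 = 0.65 × (+20) / 0.4175 = 13.00 / 0.4175 ≈ 31.14.

Δx_1 = 31.14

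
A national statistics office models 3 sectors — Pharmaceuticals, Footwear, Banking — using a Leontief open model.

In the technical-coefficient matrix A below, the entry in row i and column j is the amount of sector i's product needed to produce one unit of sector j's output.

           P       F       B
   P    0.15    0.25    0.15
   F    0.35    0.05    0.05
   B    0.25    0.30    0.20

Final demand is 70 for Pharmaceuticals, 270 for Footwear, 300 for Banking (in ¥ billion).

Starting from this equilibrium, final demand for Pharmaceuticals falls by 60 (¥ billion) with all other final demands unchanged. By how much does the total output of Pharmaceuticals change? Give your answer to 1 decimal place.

Δx_P = -87.9

I − A =
  [   0.85    -0.25    -0.15]
  [  -0.35     0.95    -0.05]
  [  -0.25    -0.30     0.80]
Cofactors of I−A, C_ij = (−1)^(i+j)·(minor ij) (rows/columns in the sector order above):
  C_11 = (0.95)(0.80) − (-0.05)(-0.30) = 0.7450
  C_12 = −[(-0.35)(0.80) − (-0.05)(-0.25)] = 0.2925
  C_13 = (-0.35)(-0.30) − (0.95)(-0.25) = 0.3425
  C_21 = −[(-0.25)(0.80) − (-0.15)(-0.30)] = 0.2450
  C_22 = (0.85)(0.80) − (-0.15)(-0.25) = 0.6425
  C_23 = −[(0.85)(-0.30) − (-0.25)(-0.25)] = 0.3175
  C_31 = (-0.25)(-0.05) − (-0.15)(0.95) = 0.1550
  C_32 = −[(0.85)(-0.05) − (-0.15)(-0.35)] = 0.0950
  C_33 = (0.85)(0.95) − (-0.25)(-0.35) = 0.7200
det(I−A) = Σ_j (I−A)_1j·C_1j = (0.85)(0.7450) + (-0.25)(0.2925) + (-0.15)(0.3425) = 0.50875
adj(I−A) = Cᵀ =
  [ 0.7450   0.2450   0.1550]
  [ 0.2925   0.6425   0.0950]
  [ 0.3425   0.3175   0.7200]
(I − A)⁻¹ = adj(I−A) / det(I−A) ≈
  [   1.4644     0.4816     0.3047]
  [   0.5749     1.2629     0.1867]
  [   0.6732     0.6241     1.4152]
Δx = (I − A)⁻¹ Δd with Δd having -60 in the Pharmaceuticals component and 0 elsewhere.
So Δx_P = L_PP · (-60), where L_PP = adj(I−A)_PP / det(I−A) = 0.7450 / 0.50875.
Δx_P = 0.7450 × (-60) / 0.50875 = -44.70 / 0.50875 ≈ -87.9.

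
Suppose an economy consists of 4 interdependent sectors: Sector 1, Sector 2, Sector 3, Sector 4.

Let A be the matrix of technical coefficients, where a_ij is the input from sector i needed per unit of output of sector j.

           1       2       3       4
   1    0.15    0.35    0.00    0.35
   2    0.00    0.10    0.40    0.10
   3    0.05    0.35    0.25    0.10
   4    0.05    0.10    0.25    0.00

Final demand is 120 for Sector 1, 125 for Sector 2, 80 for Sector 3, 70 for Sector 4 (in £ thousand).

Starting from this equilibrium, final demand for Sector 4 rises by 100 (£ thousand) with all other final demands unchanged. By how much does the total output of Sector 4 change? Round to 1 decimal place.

I − A =
  [   0.85    -0.35     0.00    -0.35]
  [   0.00     0.90    -0.40    -0.10]
  [  -0.05    -0.35     0.75    -0.10]
  [  -0.05    -0.10    -0.25     1.00]
Compute the cofactors C_ij = (−1)^(i+j)·(3×3 minor ij) of I−A; the adjugate is their transpose:
adj(I−A) = Cᵀ =
  [ 0.492250   0.310625   0.241500   0.227500]
  [ 0.027000   0.598750   0.354250   0.104750]
  [ 0.050750   0.320875   0.739000   0.123750]
  [ 0.040000   0.155625   0.232250   0.447750]
det(I−A) = Σ_j (I−A)_1j·C_1j = (0.85)(0.492250) + (-0.35)(0.027000) + (0.00)(0.050750) + (-0.35)(0.040000) = 0.3949625
(I − A)⁻¹ = adj(I−A) / det(I−A) ≈
  [   1.2463     0.7865     0.6115     0.5760]
  [   0.0684     1.5160     0.8969     0.2652]
  [   0.1285     0.8124     1.8711     0.3133]
  [   0.1013     0.3940     0.5880     1.1337]
Δx = (I − A)⁻¹ Δd with Δd having +100 in the Sector 4 component and 0 elsewhere.
So Δx_4 = L_44 · (+100), where L_44 = adj(I−A)_44 / det(I−A) = 0.447750 / 0.3949625.
Δx_4 = 0.447750 × (+100) / 0.3949625 = 44.775 / 0.3949625 ≈ 113.4.

Δx_4 = 113.4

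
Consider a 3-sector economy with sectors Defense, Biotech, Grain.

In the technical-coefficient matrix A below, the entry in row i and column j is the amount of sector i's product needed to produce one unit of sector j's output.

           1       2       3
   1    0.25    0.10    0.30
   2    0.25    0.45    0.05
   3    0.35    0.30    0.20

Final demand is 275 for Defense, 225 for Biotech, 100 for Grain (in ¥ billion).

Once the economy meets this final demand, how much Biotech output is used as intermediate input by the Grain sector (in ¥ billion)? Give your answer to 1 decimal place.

I − A =
  [   0.75    -0.10    -0.30]
  [  -0.25     0.55    -0.05]
  [  -0.35    -0.30     0.80]
Cofactors of I−A, C_ij = (−1)^(i+j)·(minor ij) (rows/columns in the sector order above):
  C_11 = (0.55)(0.80) − (-0.05)(-0.30) = 0.4250
  C_12 = −[(-0.25)(0.80) − (-0.05)(-0.35)] = 0.2175
  C_13 = (-0.25)(-0.30) − (0.55)(-0.35) = 0.2675
  C_21 = −[(-0.10)(0.80) − (-0.30)(-0.30)] = 0.1700
  C_22 = (0.75)(0.80) − (-0.30)(-0.35) = 0.4950
  C_23 = −[(0.75)(-0.30) − (-0.10)(-0.35)] = 0.2600
  C_31 = (-0.10)(-0.05) − (-0.30)(0.55) = 0.1700
  C_32 = −[(0.75)(-0.05) − (-0.30)(-0.25)] = 0.1125
  C_33 = (0.75)(0.55) − (-0.10)(-0.25) = 0.3875
det(I−A) = Σ_j (I−A)_1j·C_1j = (0.75)(0.4250) + (-0.10)(0.2175) + (-0.30)(0.2675) = 0.21675
adj(I−A) = Cᵀ =
  [ 0.4250   0.1700   0.1700]
  [ 0.2175   0.4950   0.1125]
  [ 0.2675   0.2600   0.3875]
(I − A)⁻¹ = adj(I−A) / det(I−A) ≈
  [   1.9608     0.7843     0.7843]
  [   1.0035     2.2837     0.5190]
  [   1.2341     1.1995     1.7878]
First solve x = (I − A)⁻¹ d = adj(I−A)·d / det(I−A); in particular x_3 = (0.2675·275 + 0.2600·225 + 0.3875·100) / 0.21675 = 170.8125 / 0.21675 ≈ 788.062.
Intermediate flow from 2 to 3: z_23 = a_23 · x_3 = 0.05 × 170.8125 / 0.21675 = 8.540625 / 0.21675 ≈ 39.4.

z_23 = 39.4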